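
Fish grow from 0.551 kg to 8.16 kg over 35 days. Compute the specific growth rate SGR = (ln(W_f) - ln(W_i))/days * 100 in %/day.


ln(W_f) = ln(8.16) = 2.0992442
ln(W_i) = ln(0.551) = -0.59602047
ln(W_f) - ln(W_i) = 2.0992442 - -0.59602047 = 2.6952647
SGR = 2.6952647 / 35 * 100 = 7.70076 %/day

7.70076 %/day


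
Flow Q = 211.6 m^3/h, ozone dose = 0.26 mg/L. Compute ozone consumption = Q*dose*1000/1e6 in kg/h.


O3 demand (mg/h) = Q * dose * 1000 = 211.6 * 0.26 * 1000 = 55016 mg/h
Convert mg to kg: 55016 / 1e6 = 0.055016 kg/h

0.055016 kg/h


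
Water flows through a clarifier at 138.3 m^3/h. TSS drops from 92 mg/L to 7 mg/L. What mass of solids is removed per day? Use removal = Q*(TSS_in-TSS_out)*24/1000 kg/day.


Concentration drop: TSS_in - TSS_out = 92 - 7 = 85 mg/L
Hourly solids removed = Q * dTSS = 138.3 m^3/h * 85 mg/L = 11755.5 g/h  (m^3/h * mg/L = g/h)
Daily solids removed = 11755.5 * 24 = 282132 g/day
Convert g to kg: 282132 / 1000 = 282.132 kg/day

282.132 kg/day


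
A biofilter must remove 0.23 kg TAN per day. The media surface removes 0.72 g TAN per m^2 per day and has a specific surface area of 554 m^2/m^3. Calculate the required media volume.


A = 0.23*1000 / 0.72 = 319.44444 m^2
V = 319.44444 / 554 = 0.576615

0.576615 m^3


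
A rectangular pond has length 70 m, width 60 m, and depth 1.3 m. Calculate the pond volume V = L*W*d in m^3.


Base area = L * W = 70 * 60 = 4200 m^2
Volume = area * depth = 4200 * 1.3 = 5460 m^3

5460 m^3


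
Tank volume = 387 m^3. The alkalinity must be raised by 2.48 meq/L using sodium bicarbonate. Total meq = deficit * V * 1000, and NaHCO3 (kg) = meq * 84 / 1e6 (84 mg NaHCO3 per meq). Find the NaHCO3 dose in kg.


Tank volume in L = 387 m^3 * 1000 = 387000 L
Total meq required = 2.48 meq/L * 387000 L = 959760 meq
NaHCO3 mass = 959760 meq * 84 mg/meq / 1e6 = 80.6198 kg

80.6198 kg


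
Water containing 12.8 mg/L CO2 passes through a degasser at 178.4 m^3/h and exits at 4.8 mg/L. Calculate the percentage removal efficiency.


CO2_out / CO2_in = 4.8 / 12.8 = 0.375
Fraction remaining = 0.375
efficiency = (1 - 0.375) * 100 = 62.5 %

62.5 %


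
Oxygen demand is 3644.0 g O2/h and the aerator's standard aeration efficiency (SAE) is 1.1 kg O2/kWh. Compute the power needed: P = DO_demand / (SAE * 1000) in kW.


SAE in g O2/kWh = 1.1 * 1000 = 1100 g/kWh
P = DO_demand / SAE_g = 3644.0 / 1100 = 3.31273 kW

3.31273 kW


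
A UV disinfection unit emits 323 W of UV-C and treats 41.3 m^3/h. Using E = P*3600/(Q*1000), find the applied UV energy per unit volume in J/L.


Energy delivered per hour = 323 W * 3600 s = 1162800 J/h
Volume treated per hour = 41.3 m^3/h * 1000 = 41300 L/h
dose = 1162800 / 41300 = 28.155 J/L

28.155 J/L


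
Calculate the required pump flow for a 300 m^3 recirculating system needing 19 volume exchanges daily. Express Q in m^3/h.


Daily recirculation volume = 300 m^3 * 19 = 5700 m^3/day
Flow rate Q = daily volume / 24 h = 5700 / 24 = 237.5 m^3/h

237.5 m^3/h


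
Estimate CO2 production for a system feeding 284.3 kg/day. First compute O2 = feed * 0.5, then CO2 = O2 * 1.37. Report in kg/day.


O2 = 284.3 * 0.5 = 142.15
CO2 = 142.15 * 1.37 = 194.7455

194.7455 kg/day


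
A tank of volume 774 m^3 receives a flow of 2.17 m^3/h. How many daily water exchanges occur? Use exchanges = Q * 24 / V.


Daily flow volume = 2.17 m^3/h * 24 h = 52.08 m^3/day
Exchanges = daily flow / tank volume = 52.08 / 774 = 0.0672868 exchanges/day

0.0672868 exchanges/day


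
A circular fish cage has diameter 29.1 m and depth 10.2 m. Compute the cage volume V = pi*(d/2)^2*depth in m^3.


r = d/2 = 29.1/2 = 14.55 m
Base area = pi*r^2 = pi*14.55^2 = 665.08302 m^2
Volume = 665.08302 * 10.2 = 6783.85 m^3

6783.85 m^3


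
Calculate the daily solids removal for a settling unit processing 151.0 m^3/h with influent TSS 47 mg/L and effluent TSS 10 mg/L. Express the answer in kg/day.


Concentration drop: TSS_in - TSS_out = 47 - 10 = 37 mg/L
Hourly solids removed = Q * dTSS = 151.0 m^3/h * 37 mg/L = 5587 g/h  (m^3/h * mg/L = g/h)
Daily solids removed = 5587 * 24 = 134088 g/day
Convert g to kg: 134088 / 1000 = 134.088 kg/day

134.088 kg/day


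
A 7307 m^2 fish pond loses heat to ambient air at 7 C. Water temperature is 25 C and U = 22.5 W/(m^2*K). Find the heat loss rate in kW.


Temperature difference dT = 25 - 7 = 18 K
Heat loss (W) = U * A * dT = 22.5 * 7307 * 18 = 2959335 W
Convert to kW: 2959335 / 1000 = 2959.335 kW

2959.335 kW


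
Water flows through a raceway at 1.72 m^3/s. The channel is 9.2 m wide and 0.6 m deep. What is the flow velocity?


Cross-sectional area = W * d = 9.2 * 0.6 = 5.52 m^2
Velocity = Q / A = 1.72 / 5.52 = 0.311594 m/s

0.311594 m/s


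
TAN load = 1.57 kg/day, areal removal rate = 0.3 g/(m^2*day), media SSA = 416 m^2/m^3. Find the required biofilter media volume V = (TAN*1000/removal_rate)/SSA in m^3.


A = 1.57*1000 / 0.3 = 5233.3333 m^2
V = 5233.3333 / 416 = 12.5801

12.5801 m^3


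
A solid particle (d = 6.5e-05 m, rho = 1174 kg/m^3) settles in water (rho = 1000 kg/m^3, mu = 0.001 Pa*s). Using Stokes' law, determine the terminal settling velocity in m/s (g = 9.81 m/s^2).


Density difference: rho_p - rho_f = 1174 - 1000 = 174 kg/m^3
d^2 = (6.5e-05)^2 = 4.225e-09 m^2
Numerator = (rho_p - rho_f) * g * d^2 = 174 * 9.81 * 4.225e-09 = 7.2118215e-06
Denominator = 18 * mu = 18 * 0.001 = 0.018
v_s = 7.2118215e-06 / 0.018 = 4.00657e-04 m/s
Check: Re = rho_f * v_s * d / mu = 1000 * 4.00657e-04 * 6.5e-05 / 0.001 = 0.026 < 1, so Stokes' law applies.

4.00657e-04 m/s


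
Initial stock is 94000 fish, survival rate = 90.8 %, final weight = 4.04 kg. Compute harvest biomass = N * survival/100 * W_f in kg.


Survivors = 94000 * 90.8/100 = 85352 fish
Harvest biomass = survivors * W_f = 85352 * 4.04 = 344822.08 kg

344822.08 kg


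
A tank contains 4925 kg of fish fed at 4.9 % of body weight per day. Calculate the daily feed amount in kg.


Feeding rate fraction = 4.9% / 100 = 0.049
Daily feed = 4925 kg * 0.049 = 241.325 kg/day

241.325 kg/day


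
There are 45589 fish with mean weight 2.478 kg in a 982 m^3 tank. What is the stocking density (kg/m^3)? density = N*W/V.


Total biomass = 45589 fish * 2.478 kg = 112969.542 kg
Density = total biomass / volume = 112969.542 / 982 = 115.04 kg/m^3

115.04 kg/m^3


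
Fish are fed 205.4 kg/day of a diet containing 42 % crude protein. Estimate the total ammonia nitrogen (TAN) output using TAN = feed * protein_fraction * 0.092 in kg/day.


Protein in feed = 205.4 * 42/100 = 86.268 kg/day
TAN = protein * 0.092 = 86.268 * 0.092 = 7.936656 kg/day

7.936656 kg/day


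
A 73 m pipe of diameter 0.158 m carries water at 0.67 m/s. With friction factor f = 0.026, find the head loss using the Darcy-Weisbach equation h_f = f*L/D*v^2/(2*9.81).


v^2 = 0.67^2 = 0.4489 m^2/s^2
L/D = 73/0.158 = 462.02532
h_f = f*(L/D)*v^2/(2g) = 0.026 * 462.02532 * 0.4489 / 19.62 = 0.274846 m

0.274846 m


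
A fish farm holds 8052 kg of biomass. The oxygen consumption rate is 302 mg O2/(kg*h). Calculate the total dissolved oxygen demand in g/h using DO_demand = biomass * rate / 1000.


Total O2 consumption (mg/h) = 8052 kg * 302 mg/(kg*h) = 2431704 mg/h
Convert to g/h: 2431704 / 1000 = 2431.704 g/h

2431.704 g/h


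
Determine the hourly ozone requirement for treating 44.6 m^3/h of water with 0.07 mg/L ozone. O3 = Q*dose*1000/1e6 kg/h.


O3 demand (mg/h) = Q * dose * 1000 = 44.6 * 0.07 * 1000 = 3122 mg/h
Convert mg to kg: 3122 / 1e6 = 0.003122 kg/h

0.003122 kg/h


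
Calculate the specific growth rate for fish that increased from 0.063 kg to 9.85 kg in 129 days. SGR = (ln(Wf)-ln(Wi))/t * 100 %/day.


ln(W_f) = ln(9.85) = 2.2874715
ln(W_i) = ln(0.063) = -2.7646206
ln(W_f) - ln(W_i) = 2.2874715 - -2.7646206 = 5.0520921
SGR = 5.0520921 / 129 * 100 = 3.91635 %/day

3.91635 %/day


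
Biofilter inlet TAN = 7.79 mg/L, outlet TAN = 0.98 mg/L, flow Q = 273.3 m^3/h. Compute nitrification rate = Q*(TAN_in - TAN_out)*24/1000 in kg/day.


Concentration drop: TAN_in - TAN_out = 7.79 - 0.98 = 6.81 mg/L
Hourly TAN removed = Q * dTAN = 273.3 m^3/h * 6.81 mg/L = 1861.173 g/h  (m^3/h * mg/L = g/h)
Daily TAN removed = 1861.173 * 24 = 44668.152 g/day
Convert to kg/day: 44668.152 / 1000 = 44.668152 kg/day

44.668152 kg/day


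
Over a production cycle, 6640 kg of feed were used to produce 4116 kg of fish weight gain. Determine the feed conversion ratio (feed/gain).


FCR = feed consumed / weight gained
FCR = 6640 kg / 4116 kg = 1.61322

1.61322


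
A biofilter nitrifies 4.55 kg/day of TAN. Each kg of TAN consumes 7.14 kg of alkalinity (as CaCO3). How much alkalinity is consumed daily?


Alkalinity factor: 7.14 kg CaCO3 consumed per kg TAN nitrified
alk = 4.55 kg TAN * 7.14 = 32.487 kg CaCO3/day

32.487 kg CaCO3/day


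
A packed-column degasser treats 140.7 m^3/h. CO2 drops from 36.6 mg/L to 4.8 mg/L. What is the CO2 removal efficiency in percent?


CO2_out / CO2_in = 4.8 / 36.6 = 0.13114754
Fraction remaining = 0.13114754
efficiency = (1 - 0.13114754) * 100 = 86.8852 %

86.8852 %


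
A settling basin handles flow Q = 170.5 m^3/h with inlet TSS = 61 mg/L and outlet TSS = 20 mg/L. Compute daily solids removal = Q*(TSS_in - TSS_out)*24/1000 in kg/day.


Concentration drop: TSS_in - TSS_out = 61 - 20 = 41 mg/L
Hourly solids removed = Q * dTSS = 170.5 m^3/h * 41 mg/L = 6990.5 g/h  (m^3/h * mg/L = g/h)
Daily solids removed = 6990.5 * 24 = 167772 g/day
Convert g to kg: 167772 / 1000 = 167.772 kg/day

167.772 kg/day


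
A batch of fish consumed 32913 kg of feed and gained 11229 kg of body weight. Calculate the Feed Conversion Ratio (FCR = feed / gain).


FCR = feed consumed / weight gained
FCR = 32913 kg / 11229 kg = 2.93107

2.93107


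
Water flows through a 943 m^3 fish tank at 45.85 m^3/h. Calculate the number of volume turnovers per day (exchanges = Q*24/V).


Daily flow volume = 45.85 m^3/h * 24 h = 1100.4 m^3/day
Exchanges = daily flow / tank volume = 1100.4 / 943 = 1.16691 exchanges/day

1.16691 exchanges/day


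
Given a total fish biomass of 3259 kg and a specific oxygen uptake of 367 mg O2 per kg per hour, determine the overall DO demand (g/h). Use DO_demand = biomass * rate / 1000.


Total O2 consumption (mg/h) = 3259 kg * 367 mg/(kg*h) = 1196053 mg/h
Convert to g/h: 1196053 / 1000 = 1196.053 g/h

1196.053 g/h


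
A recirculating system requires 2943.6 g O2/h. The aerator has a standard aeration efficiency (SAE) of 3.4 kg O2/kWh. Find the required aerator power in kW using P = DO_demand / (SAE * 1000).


SAE in g O2/kWh = 3.4 * 1000 = 3400 g/kWh
P = DO_demand / SAE_g = 2943.6 / 3400 = 0.865765 kW

0.865765 kW


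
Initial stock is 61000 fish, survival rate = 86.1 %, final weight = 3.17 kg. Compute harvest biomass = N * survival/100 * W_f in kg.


Survivors = 61000 * 86.1/100 = 52521 fish
Harvest biomass = survivors * W_f = 52521 * 3.17 = 166491.57 kg

166491.57 kg


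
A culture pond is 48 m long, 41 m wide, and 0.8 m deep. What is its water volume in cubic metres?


Base area = L * W = 48 * 41 = 1968 m^2
Volume = area * depth = 1968 * 0.8 = 1574.4 m^3

1574.4 m^3


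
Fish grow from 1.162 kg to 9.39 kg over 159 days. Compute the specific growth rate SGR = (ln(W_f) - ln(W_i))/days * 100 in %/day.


ln(W_f) = ln(9.39) = 2.2396453
ln(W_i) = ln(1.162) = 0.15014266
ln(W_f) - ln(W_i) = 2.2396453 - 0.15014266 = 2.0895026
SGR = 2.0895026 / 159 * 100 = 1.31415 %/day

1.31415 %/day


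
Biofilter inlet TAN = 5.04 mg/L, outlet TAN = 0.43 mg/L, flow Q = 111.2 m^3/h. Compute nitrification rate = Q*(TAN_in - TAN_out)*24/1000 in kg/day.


Concentration drop: TAN_in - TAN_out = 5.04 - 0.43 = 4.61 mg/L
Hourly TAN removed = Q * dTAN = 111.2 m^3/h * 4.61 mg/L = 512.632 g/h  (m^3/h * mg/L = g/h)
Daily TAN removed = 512.632 * 24 = 12303.168 g/day
Convert to kg/day: 12303.168 / 1000 = 12.303168 kg/day

12.303168 kg/day


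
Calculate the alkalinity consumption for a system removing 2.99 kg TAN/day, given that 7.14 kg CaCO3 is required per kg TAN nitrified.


Alkalinity factor: 7.14 kg CaCO3 consumed per kg TAN nitrified
alk = 2.99 kg TAN * 7.14 = 21.3486 kg CaCO3/day

21.3486 kg CaCO3/day


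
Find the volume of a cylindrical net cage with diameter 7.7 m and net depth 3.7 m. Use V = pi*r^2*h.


r = d/2 = 7.7/2 = 3.85 m
Base area = pi*r^2 = pi*3.85^2 = 46.566257 m^2
Volume = 46.566257 * 3.7 = 172.295 m^3

172.295 m^3


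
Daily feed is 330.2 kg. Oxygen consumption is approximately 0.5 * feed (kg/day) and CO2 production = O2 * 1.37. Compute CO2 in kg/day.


O2 = 330.2 * 0.5 = 165.1
CO2 = 165.1 * 1.37 = 226.187

226.187 kg/day


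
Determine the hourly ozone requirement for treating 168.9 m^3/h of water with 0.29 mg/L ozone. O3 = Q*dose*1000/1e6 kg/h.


O3 demand (mg/h) = Q * dose * 1000 = 168.9 * 0.29 * 1000 = 48981 mg/h
Convert mg to kg: 48981 / 1e6 = 0.048981 kg/h

0.048981 kg/h


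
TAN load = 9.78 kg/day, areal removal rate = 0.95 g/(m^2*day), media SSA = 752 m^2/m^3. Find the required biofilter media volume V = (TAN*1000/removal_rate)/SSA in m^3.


A = 9.78*1000 / 0.95 = 10294.737 m^2
V = 10294.737 / 752 = 13.6898

13.6898 m^3


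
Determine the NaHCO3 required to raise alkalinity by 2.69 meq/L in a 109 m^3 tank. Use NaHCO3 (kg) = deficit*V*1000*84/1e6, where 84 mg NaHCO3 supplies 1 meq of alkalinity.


Tank volume in L = 109 m^3 * 1000 = 109000 L
Total meq required = 2.69 meq/L * 109000 L = 293210 meq
NaHCO3 mass = 293210 meq * 84 mg/meq / 1e6 = 24.6296 kg

24.6296 kg


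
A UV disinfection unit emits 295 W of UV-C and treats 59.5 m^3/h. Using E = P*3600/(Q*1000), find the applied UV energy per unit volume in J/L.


Energy delivered per hour = 295 W * 3600 s = 1062000 J/h
Volume treated per hour = 59.5 m^3/h * 1000 = 59500 L/h
dose = 1062000 / 59500 = 17.8487 J/L

17.8487 J/L


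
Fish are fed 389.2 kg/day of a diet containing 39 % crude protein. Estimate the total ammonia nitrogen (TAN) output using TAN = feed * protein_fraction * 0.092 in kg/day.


Protein in feed = 389.2 * 39/100 = 151.788 kg/day
TAN = protein * 0.092 = 151.788 * 0.092 = 13.964496 kg/day

13.964496 kg/day


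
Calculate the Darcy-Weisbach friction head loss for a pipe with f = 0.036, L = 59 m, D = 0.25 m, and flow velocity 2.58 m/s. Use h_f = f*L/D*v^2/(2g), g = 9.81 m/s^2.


v^2 = 2.58^2 = 6.6564 m^2/s^2
L/D = 59/0.25 = 236
h_f = f*(L/D)*v^2/(2g) = 0.036 * 236 * 6.6564 / 19.62 = 2.8824 m

2.8824 m


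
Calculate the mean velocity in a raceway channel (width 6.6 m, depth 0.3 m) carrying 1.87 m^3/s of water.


Cross-sectional area = W * d = 6.6 * 0.3 = 1.98 m^2
Velocity = Q / A = 1.87 / 1.98 = 0.944444 m/s

0.944444 m/s


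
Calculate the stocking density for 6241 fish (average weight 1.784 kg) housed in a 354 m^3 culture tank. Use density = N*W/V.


Total biomass = 6241 fish * 1.784 kg = 11133.944 kg
Density = total biomass / volume = 11133.944 / 354 = 31.4518 kg/m^3

31.4518 kg/m^3


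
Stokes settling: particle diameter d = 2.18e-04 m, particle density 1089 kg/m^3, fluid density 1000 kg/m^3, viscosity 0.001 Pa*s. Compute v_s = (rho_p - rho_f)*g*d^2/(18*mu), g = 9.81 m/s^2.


Density difference: rho_p - rho_f = 1089 - 1000 = 89 kg/m^3
d^2 = (2.18e-04)^2 = 4.7524e-08 m^2
Numerator = (rho_p - rho_f) * g * d^2 = 89 * 9.81 * 4.7524e-08 = 4.1492729e-05
Denominator = 18 * mu = 18 * 0.001 = 0.018
v_s = 4.1492729e-05 / 0.018 = 0.00230515 m/s
Check: Re = rho_f * v_s * d / mu = 1000 * 0.00230515 * 2.18e-04 / 0.001 = 0.503 < 1, so Stokes' law applies.

0.00230515 m/s


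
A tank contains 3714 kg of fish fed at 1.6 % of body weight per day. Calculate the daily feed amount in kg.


Feeding rate fraction = 1.6% / 100 = 0.016
Daily feed = 3714 kg * 0.016 = 59.424 kg/day

59.424 kg/day


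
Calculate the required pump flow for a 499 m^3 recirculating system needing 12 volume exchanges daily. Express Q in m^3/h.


Daily recirculation volume = 499 m^3 * 12 = 5988 m^3/day
Flow rate Q = daily volume / 24 h = 5988 / 24 = 249.5 m^3/h

249.5 m^3/h


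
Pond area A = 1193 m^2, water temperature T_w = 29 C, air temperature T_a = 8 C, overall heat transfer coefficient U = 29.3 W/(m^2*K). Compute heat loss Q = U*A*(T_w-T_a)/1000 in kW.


Temperature difference dT = 29 - 8 = 21 K
Heat loss (W) = U * A * dT = 29.3 * 1193 * 21 = 734052.9 W
Convert to kW: 734052.9 / 1000 = 734.0529 kW

734.0529 kW


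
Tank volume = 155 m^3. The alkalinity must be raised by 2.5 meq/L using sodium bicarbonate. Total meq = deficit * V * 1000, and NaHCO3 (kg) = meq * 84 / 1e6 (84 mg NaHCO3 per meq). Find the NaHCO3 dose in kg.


Tank volume in L = 155 m^3 * 1000 = 155000 L
Total meq required = 2.5 meq/L * 155000 L = 387500 meq
NaHCO3 mass = 387500 meq * 84 mg/meq / 1e6 = 32.55 kg

32.55 kg


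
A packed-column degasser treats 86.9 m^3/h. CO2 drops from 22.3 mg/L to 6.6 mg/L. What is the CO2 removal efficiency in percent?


CO2_out / CO2_in = 6.6 / 22.3 = 0.29596413
Fraction remaining = 0.29596413
efficiency = (1 - 0.29596413) * 100 = 70.4036 %

70.4036 %


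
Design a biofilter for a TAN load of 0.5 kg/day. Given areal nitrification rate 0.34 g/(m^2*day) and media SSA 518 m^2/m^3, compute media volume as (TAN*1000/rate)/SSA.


A = 0.5*1000 / 0.34 = 1470.5882 m^2
V = 1470.5882 / 518 = 2.83897

2.83897 m^3


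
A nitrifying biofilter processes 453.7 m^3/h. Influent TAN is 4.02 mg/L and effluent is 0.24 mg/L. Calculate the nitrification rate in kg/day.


Concentration drop: TAN_in - TAN_out = 4.02 - 0.24 = 3.78 mg/L
Hourly TAN removed = Q * dTAN = 453.7 m^3/h * 3.78 mg/L = 1714.986 g/h  (m^3/h * mg/L = g/h)
Daily TAN removed = 1714.986 * 24 = 41159.664 g/day
Convert to kg/day: 41159.664 / 1000 = 41.159664 kg/day

41.159664 kg/day


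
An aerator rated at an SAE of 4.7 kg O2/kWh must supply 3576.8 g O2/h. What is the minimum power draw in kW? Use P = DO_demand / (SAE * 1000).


SAE in g O2/kWh = 4.7 * 1000 = 4700 g/kWh
P = DO_demand / SAE_g = 3576.8 / 4700 = 0.761021 kW

0.761021 kW


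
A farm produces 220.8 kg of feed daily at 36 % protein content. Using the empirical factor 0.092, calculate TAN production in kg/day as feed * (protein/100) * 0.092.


Protein in feed = 220.8 * 36/100 = 79.488 kg/day
TAN = protein * 0.092 = 79.488 * 0.092 = 7.312896 kg/day

7.312896 kg/day


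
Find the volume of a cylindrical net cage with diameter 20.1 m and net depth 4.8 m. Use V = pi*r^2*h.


r = d/2 = 20.1/2 = 10.05 m
Base area = pi*r^2 = pi*10.05^2 = 317.30871 m^2
Volume = 317.30871 * 4.8 = 1523.08 m^3

1523.08 m^3


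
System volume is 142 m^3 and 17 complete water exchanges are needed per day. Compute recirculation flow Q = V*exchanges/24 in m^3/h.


Daily recirculation volume = 142 m^3 * 17 = 2414 m^3/day
Flow rate Q = daily volume / 24 h = 2414 / 24 = 100.583 m^3/h

100.583 m^3/h


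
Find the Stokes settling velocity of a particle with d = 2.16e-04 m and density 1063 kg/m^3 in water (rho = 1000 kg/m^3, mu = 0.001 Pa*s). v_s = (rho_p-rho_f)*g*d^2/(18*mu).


Density difference: rho_p - rho_f = 1063 - 1000 = 63 kg/m^3
d^2 = (2.16e-04)^2 = 4.6656e-08 m^2
Numerator = (rho_p - rho_f) * g * d^2 = 63 * 9.81 * 4.6656e-08 = 2.8834808e-05
Denominator = 18 * mu = 18 * 0.001 = 0.018
v_s = 2.8834808e-05 / 0.018 = 0.00160193 m/s
Check: Re = rho_f * v_s * d / mu = 1000 * 0.00160193 * 2.16e-04 / 0.001 = 0.346 < 1, so Stokes' law applies.

0.00160193 m/s


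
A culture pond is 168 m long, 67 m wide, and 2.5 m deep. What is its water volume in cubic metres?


Base area = L * W = 168 * 67 = 11256 m^2
Volume = area * depth = 11256 * 2.5 = 28140 m^3

28140 m^3


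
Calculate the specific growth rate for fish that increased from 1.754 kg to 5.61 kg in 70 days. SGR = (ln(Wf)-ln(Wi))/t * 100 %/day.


ln(W_f) = ln(5.61) = 1.7245507
ln(W_i) = ln(1.754) = 0.56189889
ln(W_f) - ln(W_i) = 1.7245507 - 0.56189889 = 1.1626518
SGR = 1.1626518 / 70 * 100 = 1.66093 %/day

1.66093 %/day


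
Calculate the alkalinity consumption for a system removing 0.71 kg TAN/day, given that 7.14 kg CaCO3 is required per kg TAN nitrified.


Alkalinity factor: 7.14 kg CaCO3 consumed per kg TAN nitrified
alk = 0.71 kg TAN * 7.14 = 5.0694 kg CaCO3/day

5.0694 kg CaCO3/day


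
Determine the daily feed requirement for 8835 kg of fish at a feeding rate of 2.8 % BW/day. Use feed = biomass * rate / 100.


Feeding rate fraction = 2.8% / 100 = 0.028
Daily feed = 8835 kg * 0.028 = 247.38 kg/day

247.38 kg/day


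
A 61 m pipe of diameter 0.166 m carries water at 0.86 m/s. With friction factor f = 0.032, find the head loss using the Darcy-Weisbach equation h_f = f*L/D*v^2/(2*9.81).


v^2 = 0.86^2 = 0.7396 m^2/s^2
L/D = 61/0.166 = 367.46988
h_f = f*(L/D)*v^2/(2g) = 0.032 * 367.46988 * 0.7396 / 19.62 = 0.443271 m

0.443271 m


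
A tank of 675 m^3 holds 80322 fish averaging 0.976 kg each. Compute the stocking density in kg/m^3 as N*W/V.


Total biomass = 80322 fish * 0.976 kg = 78394.272 kg
Density = total biomass / volume = 78394.272 / 675 = 116.14 kg/m^3

116.14 kg/m^3


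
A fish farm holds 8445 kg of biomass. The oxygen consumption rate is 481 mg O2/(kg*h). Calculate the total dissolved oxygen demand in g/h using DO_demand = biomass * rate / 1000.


Total O2 consumption (mg/h) = 8445 kg * 481 mg/(kg*h) = 4062045 mg/h
Convert to g/h: 4062045 / 1000 = 4062.045 g/h

4062.045 g/h


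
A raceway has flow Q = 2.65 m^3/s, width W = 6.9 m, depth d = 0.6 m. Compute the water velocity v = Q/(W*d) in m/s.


Cross-sectional area = W * d = 6.9 * 0.6 = 4.14 m^2
Velocity = Q / A = 2.65 / 4.14 = 0.640097 m/s

0.640097 m/s


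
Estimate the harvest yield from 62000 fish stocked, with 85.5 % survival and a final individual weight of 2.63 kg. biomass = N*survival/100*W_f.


Survivors = 62000 * 85.5/100 = 53010 fish
Harvest biomass = survivors * W_f = 53010 * 2.63 = 139416.3 kg

139416.3 kg


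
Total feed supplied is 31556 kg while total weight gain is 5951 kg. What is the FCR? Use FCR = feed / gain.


FCR = feed consumed / weight gained
FCR = 31556 kg / 5951 kg = 5.30264

5.30264


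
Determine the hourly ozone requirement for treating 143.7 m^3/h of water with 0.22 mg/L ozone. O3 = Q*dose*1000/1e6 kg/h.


O3 demand (mg/h) = Q * dose * 1000 = 143.7 * 0.22 * 1000 = 31614 mg/h
Convert mg to kg: 31614 / 1e6 = 0.031614 kg/h

0.031614 kg/h


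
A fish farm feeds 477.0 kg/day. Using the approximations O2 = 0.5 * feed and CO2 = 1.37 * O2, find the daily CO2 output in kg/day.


O2 = 477.0 * 0.5 = 238.5
CO2 = 238.5 * 1.37 = 326.745

326.745 kg/day


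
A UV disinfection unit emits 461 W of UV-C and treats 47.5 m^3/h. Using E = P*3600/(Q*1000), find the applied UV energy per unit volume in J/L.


Energy delivered per hour = 461 W * 3600 s = 1659600 J/h
Volume treated per hour = 47.5 m^3/h * 1000 = 47500 L/h
dose = 1659600 / 47500 = 34.9389 J/L

34.9389 J/L


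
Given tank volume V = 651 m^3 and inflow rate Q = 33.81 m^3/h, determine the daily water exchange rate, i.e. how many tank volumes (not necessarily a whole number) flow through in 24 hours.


Daily flow volume = 33.81 m^3/h * 24 h = 811.44 m^3/day
Exchanges = daily flow / tank volume = 811.44 / 651 = 1.24645 exchanges/day

1.24645 exchanges/day


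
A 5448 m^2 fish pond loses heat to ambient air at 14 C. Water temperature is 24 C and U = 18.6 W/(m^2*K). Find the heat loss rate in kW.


Temperature difference dT = 24 - 14 = 10 K
Heat loss (W) = U * A * dT = 18.6 * 5448 * 10 = 1013328 W
Convert to kW: 1013328 / 1000 = 1013.328 kW

1013.328 kW


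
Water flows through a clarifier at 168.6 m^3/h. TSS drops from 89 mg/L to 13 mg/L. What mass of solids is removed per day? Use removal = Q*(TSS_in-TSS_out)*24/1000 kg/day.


Concentration drop: TSS_in - TSS_out = 89 - 13 = 76 mg/L
Hourly solids removed = Q * dTSS = 168.6 m^3/h * 76 mg/L = 12813.6 g/h  (m^3/h * mg/L = g/h)
Daily solids removed = 12813.6 * 24 = 307526.4 g/day
Convert g to kg: 307526.4 / 1000 = 307.5264 kg/day

307.5264 kg/day


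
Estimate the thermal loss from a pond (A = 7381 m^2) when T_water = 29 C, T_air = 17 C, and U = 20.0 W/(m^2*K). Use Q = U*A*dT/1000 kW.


Temperature difference dT = 29 - 17 = 12 K
Heat loss (W) = U * A * dT = 20.0 * 7381 * 12 = 1771440 W
Convert to kW: 1771440 / 1000 = 1771.44 kW

1771.44 kW


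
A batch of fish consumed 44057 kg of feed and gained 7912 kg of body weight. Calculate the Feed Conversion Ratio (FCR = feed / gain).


FCR = feed consumed / weight gained
FCR = 44057 kg / 7912 kg = 5.56838

5.56838


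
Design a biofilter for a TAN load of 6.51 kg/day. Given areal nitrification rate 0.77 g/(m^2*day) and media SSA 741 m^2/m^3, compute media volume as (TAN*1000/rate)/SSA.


A = 6.51*1000 / 0.77 = 8454.5455 m^2
V = 8454.5455 / 741 = 11.4096

11.4096 m^3


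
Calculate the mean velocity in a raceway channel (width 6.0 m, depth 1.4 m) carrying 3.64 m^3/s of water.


Cross-sectional area = W * d = 6.0 * 1.4 = 8.4 m^2
Velocity = Q / A = 3.64 / 8.4 = 0.433333 m/s

0.433333 m/s


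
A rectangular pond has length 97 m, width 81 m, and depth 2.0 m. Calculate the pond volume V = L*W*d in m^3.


Base area = L * W = 97 * 81 = 7857 m^2
Volume = area * depth = 7857 * 2.0 = 15714 m^3

15714 m^3


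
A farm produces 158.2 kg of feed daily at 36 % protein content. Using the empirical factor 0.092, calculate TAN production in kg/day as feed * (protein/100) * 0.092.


Protein in feed = 158.2 * 36/100 = 56.952 kg/day
TAN = protein * 0.092 = 56.952 * 0.092 = 5.239584 kg/day

5.239584 kg/day


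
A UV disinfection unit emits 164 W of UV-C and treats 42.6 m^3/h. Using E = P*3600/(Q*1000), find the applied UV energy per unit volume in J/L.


Energy delivered per hour = 164 W * 3600 s = 590400 J/h
Volume treated per hour = 42.6 m^3/h * 1000 = 42600 L/h
dose = 590400 / 42600 = 13.8592 J/L

13.8592 J/L


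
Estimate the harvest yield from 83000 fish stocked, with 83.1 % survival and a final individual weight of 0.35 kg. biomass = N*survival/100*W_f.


Survivors = 83000 * 83.1/100 = 68973 fish
Harvest biomass = survivors * W_f = 68973 * 0.35 = 24140.55 kg

24140.55 kg


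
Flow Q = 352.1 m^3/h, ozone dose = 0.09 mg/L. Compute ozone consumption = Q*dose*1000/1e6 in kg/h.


O3 demand (mg/h) = Q * dose * 1000 = 352.1 * 0.09 * 1000 = 31689 mg/h
Convert mg to kg: 31689 / 1e6 = 0.031689 kg/h

0.031689 kg/h


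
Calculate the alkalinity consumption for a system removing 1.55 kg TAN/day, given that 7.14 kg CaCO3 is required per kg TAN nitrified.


Alkalinity factor: 7.14 kg CaCO3 consumed per kg TAN nitrified
alk = 1.55 kg TAN * 7.14 = 11.067 kg CaCO3/day

11.067 kg CaCO3/day


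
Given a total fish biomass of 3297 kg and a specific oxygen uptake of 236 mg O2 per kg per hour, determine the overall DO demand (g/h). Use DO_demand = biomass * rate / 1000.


Total O2 consumption (mg/h) = 3297 kg * 236 mg/(kg*h) = 778092 mg/h
Convert to g/h: 778092 / 1000 = 778.092 g/h

778.092 g/h


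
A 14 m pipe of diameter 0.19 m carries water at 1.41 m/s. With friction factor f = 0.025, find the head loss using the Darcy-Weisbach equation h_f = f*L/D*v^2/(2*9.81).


v^2 = 1.41^2 = 1.9881 m^2/s^2
L/D = 14/0.19 = 73.684211
h_f = f*(L/D)*v^2/(2g) = 0.025 * 73.684211 * 1.9881 / 19.62 = 0.186661 m

0.186661 m


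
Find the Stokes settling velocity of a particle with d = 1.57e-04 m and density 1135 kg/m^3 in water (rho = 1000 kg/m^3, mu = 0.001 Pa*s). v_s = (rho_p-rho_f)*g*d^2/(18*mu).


Density difference: rho_p - rho_f = 1135 - 1000 = 135 kg/m^3
d^2 = (1.57e-04)^2 = 2.4649e-08 m^2
Numerator = (rho_p - rho_f) * g * d^2 = 135 * 9.81 * 2.4649e-08 = 3.2643903e-05
Denominator = 18 * mu = 18 * 0.001 = 0.018
v_s = 3.2643903e-05 / 0.018 = 0.00181355 m/s
Check: Re = rho_f * v_s * d / mu = 1000 * 0.00181355 * 1.57e-04 / 0.001 = 0.285 < 1, so Stokes' law applies.

0.00181355 m/s


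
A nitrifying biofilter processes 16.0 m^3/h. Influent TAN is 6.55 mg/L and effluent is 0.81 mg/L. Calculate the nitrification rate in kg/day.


Concentration drop: TAN_in - TAN_out = 6.55 - 0.81 = 5.74 mg/L
Hourly TAN removed = Q * dTAN = 16.0 m^3/h * 5.74 mg/L = 91.84 g/h  (m^3/h * mg/L = g/h)
Daily TAN removed = 91.84 * 24 = 2204.16 g/day
Convert to kg/day: 2204.16 / 1000 = 2.20416 kg/day

2.20416 kg/day


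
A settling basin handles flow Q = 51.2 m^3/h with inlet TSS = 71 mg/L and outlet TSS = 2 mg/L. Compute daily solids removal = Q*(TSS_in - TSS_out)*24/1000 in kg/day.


Concentration drop: TSS_in - TSS_out = 71 - 2 = 69 mg/L
Hourly solids removed = Q * dTSS = 51.2 m^3/h * 69 mg/L = 3532.8 g/h  (m^3/h * mg/L = g/h)
Daily solids removed = 3532.8 * 24 = 84787.2 g/day
Convert g to kg: 84787.2 / 1000 = 84.7872 kg/day

84.7872 kg/day


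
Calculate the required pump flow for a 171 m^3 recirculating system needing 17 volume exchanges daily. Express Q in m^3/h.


Daily recirculation volume = 171 m^3 * 17 = 2907 m^3/day
Flow rate Q = daily volume / 24 h = 2907 / 24 = 121.125 m^3/h

121.125 m^3/h


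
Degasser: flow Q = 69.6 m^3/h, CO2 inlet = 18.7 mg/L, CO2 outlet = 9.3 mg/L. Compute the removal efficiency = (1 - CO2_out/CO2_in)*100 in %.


CO2_out / CO2_in = 9.3 / 18.7 = 0.4973262
Fraction remaining = 0.4973262
efficiency = (1 - 0.4973262) * 100 = 50.2674 %

50.2674 %


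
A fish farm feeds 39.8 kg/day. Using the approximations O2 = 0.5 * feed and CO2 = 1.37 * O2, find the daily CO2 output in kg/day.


O2 = 39.8 * 0.5 = 19.9
CO2 = 19.9 * 1.37 = 27.263

27.263 kg/day


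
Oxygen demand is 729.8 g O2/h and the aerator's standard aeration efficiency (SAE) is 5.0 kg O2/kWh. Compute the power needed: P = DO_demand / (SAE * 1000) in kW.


SAE in g O2/kWh = 5.0 * 1000 = 5000 g/kWh
P = DO_demand / SAE_g = 729.8 / 5000 = 0.14596 kW

0.14596 kW


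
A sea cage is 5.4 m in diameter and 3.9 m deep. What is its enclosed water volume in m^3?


r = d/2 = 5.4/2 = 2.7 m
Base area = pi*r^2 = pi*2.7^2 = 22.90221 m^2
Volume = 22.90221 * 3.9 = 89.3186 m^3

89.3186 m^3


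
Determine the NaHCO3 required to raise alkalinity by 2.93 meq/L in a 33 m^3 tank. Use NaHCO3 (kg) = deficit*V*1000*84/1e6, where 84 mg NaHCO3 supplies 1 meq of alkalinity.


Tank volume in L = 33 m^3 * 1000 = 33000 L
Total meq required = 2.93 meq/L * 33000 L = 96690 meq
NaHCO3 mass = 96690 meq * 84 mg/meq / 1e6 = 8.12196 kg

8.12196 kg


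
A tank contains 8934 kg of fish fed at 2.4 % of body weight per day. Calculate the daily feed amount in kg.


Feeding rate fraction = 2.4% / 100 = 0.024
Daily feed = 8934 kg * 0.024 = 214.416 kg/day

214.416 kg/day


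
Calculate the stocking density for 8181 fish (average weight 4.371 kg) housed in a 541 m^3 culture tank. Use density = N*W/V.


Total biomass = 8181 fish * 4.371 kg = 35759.151 kg
Density = total biomass / volume = 35759.151 / 541 = 66.0982 kg/m^3

66.0982 kg/m^3


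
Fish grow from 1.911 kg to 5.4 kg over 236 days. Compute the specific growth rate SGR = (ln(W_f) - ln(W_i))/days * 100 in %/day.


ln(W_f) = ln(5.4) = 1.686399
ln(W_i) = ln(1.911) = 0.64762667
ln(W_f) - ln(W_i) = 1.686399 - 0.64762667 = 1.0387723
SGR = 1.0387723 / 236 * 100 = 0.440158 %/day

0.440158 %/day


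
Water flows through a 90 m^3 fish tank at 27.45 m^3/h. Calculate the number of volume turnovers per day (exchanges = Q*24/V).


Daily flow volume = 27.45 m^3/h * 24 h = 658.8 m^3/day
Exchanges = daily flow / tank volume = 658.8 / 90 = 7.32 exchanges/day

7.32 exchanges/day


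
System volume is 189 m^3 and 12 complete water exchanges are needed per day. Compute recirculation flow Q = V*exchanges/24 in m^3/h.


Daily recirculation volume = 189 m^3 * 12 = 2268 m^3/day
Flow rate Q = daily volume / 24 h = 2268 / 24 = 94.5 m^3/h

94.5 m^3/h


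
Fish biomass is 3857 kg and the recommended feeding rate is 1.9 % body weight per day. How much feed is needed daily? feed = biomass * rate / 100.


Feeding rate fraction = 1.9% / 100 = 0.019
Daily feed = 3857 kg * 0.019 = 73.283 kg/day

73.283 kg/day


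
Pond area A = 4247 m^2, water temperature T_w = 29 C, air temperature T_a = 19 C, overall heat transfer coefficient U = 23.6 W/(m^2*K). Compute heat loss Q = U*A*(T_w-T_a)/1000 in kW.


Temperature difference dT = 29 - 19 = 10 K
Heat loss (W) = U * A * dT = 23.6 * 4247 * 10 = 1002292 W
Convert to kW: 1002292 / 1000 = 1002.292 kW

1002.292 kW


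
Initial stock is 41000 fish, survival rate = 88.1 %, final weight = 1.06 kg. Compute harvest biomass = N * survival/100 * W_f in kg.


Survivors = 41000 * 88.1/100 = 36121 fish
Harvest biomass = survivors * W_f = 36121 * 1.06 = 38288.26 kg

38288.26 kg


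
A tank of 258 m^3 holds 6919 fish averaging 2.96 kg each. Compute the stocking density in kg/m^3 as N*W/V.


Total biomass = 6919 fish * 2.96 kg = 20480.24 kg
Density = total biomass / volume = 20480.24 / 258 = 79.3808 kg/m^3

79.3808 kg/m^3


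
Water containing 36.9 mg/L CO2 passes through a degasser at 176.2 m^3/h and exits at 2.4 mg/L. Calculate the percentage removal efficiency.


CO2_out / CO2_in = 2.4 / 36.9 = 0.06504065
Fraction remaining = 0.06504065
efficiency = (1 - 0.06504065) * 100 = 93.4959 %

93.4959 %


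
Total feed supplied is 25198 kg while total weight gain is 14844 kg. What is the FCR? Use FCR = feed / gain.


FCR = feed consumed / weight gained
FCR = 25198 kg / 14844 kg = 1.69752

1.69752


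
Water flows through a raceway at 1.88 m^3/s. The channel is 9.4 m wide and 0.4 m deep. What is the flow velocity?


Cross-sectional area = W * d = 9.4 * 0.4 = 3.76 m^2
Velocity = Q / A = 1.88 / 3.76 = 0.5 m/s

0.5 m/s


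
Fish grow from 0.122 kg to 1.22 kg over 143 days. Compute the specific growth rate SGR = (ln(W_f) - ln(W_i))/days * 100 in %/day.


ln(W_f) = ln(1.22) = 0.19885086
ln(W_i) = ln(0.122) = -2.1037342
ln(W_f) - ln(W_i) = 0.19885086 - -2.1037342 = 2.3025851
SGR = 2.3025851 / 143 * 100 = 1.6102 %/day

1.6102 %/day


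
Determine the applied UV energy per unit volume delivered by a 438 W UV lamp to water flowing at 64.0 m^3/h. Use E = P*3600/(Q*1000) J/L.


Energy delivered per hour = 438 W * 3600 s = 1576800 J/h
Volume treated per hour = 64.0 m^3/h * 1000 = 64000 L/h
dose = 1576800 / 64000 = 24.6375 J/L

24.6375 J/L


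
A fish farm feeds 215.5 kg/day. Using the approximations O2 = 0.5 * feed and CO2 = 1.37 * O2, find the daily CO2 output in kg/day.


O2 = 215.5 * 0.5 = 107.75
CO2 = 107.75 * 1.37 = 147.6175

147.6175 kg/day


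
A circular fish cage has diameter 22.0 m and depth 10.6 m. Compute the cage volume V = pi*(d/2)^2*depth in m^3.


r = d/2 = 22.0/2 = 11 m
Base area = pi*r^2 = pi*11^2 = 380.13271 m^2
Volume = 380.13271 * 10.6 = 4029.41 m^3

4029.41 m^3


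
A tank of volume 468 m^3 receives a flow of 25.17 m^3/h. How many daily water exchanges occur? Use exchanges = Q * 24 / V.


Daily flow volume = 25.17 m^3/h * 24 h = 604.08 m^3/day
Exchanges = daily flow / tank volume = 604.08 / 468 = 1.29077 exchanges/day

1.29077 exchanges/day


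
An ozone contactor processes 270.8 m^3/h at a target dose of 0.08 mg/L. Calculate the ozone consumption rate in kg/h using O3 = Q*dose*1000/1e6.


O3 demand (mg/h) = Q * dose * 1000 = 270.8 * 0.08 * 1000 = 21664 mg/h
Convert mg to kg: 21664 / 1e6 = 0.021664 kg/h

0.021664 kg/h


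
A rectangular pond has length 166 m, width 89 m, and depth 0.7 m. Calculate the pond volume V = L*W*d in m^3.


Base area = L * W = 166 * 89 = 14774 m^2
Volume = area * depth = 14774 * 0.7 = 10341.8 m^3

10341.8 m^3


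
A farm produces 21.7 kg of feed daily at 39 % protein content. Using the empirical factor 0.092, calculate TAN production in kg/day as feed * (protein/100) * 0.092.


Protein in feed = 21.7 * 39/100 = 8.463 kg/day
TAN = protein * 0.092 = 8.463 * 0.092 = 0.778596 kg/day

0.778596 kg/day


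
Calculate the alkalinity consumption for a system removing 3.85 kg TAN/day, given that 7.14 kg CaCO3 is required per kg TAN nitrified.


Alkalinity factor: 7.14 kg CaCO3 consumed per kg TAN nitrified
alk = 3.85 kg TAN * 7.14 = 27.489 kg CaCO3/day

27.489 kg CaCO3/day


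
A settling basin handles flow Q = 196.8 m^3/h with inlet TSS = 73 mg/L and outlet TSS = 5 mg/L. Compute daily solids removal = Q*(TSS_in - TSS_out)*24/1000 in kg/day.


Concentration drop: TSS_in - TSS_out = 73 - 5 = 68 mg/L
Hourly solids removed = Q * dTSS = 196.8 m^3/h * 68 mg/L = 13382.4 g/h  (m^3/h * mg/L = g/h)
Daily solids removed = 13382.4 * 24 = 321177.6 g/day
Convert g to kg: 321177.6 / 1000 = 321.1776 kg/day

321.1776 kg/day


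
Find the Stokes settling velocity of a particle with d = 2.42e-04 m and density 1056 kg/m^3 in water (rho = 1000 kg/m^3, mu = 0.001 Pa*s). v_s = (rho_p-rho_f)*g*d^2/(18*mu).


Density difference: rho_p - rho_f = 1056 - 1000 = 56 kg/m^3
d^2 = (2.42e-04)^2 = 5.8564e-08 m^2
Numerator = (rho_p - rho_f) * g * d^2 = 56 * 9.81 * 5.8564e-08 = 3.2172719e-05
Denominator = 18 * mu = 18 * 0.001 = 0.018
v_s = 3.2172719e-05 / 0.018 = 0.00178737 m/s
Check: Re = rho_f * v_s * d / mu = 1000 * 0.00178737 * 2.42e-04 / 0.001 = 0.433 < 1, so Stokes' law applies.

0.00178737 m/s


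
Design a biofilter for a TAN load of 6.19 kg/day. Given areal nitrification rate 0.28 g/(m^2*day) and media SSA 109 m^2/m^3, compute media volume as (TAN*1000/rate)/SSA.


A = 6.19*1000 / 0.28 = 22107.143 m^2
V = 22107.143 / 109 = 202.818

202.818 m^3


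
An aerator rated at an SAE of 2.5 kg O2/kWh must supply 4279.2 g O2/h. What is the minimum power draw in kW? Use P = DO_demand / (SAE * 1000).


SAE in g O2/kWh = 2.5 * 1000 = 2500 g/kWh
P = DO_demand / SAE_g = 4279.2 / 2500 = 1.71168 kW

1.71168 kW


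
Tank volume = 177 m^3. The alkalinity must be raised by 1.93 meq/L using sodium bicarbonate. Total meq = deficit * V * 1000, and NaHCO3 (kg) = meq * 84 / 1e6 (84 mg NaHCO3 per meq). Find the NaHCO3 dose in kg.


Tank volume in L = 177 m^3 * 1000 = 177000 L
Total meq required = 1.93 meq/L * 177000 L = 341610 meq
NaHCO3 mass = 341610 meq * 84 mg/meq / 1e6 = 28.6952 kg

28.6952 kg


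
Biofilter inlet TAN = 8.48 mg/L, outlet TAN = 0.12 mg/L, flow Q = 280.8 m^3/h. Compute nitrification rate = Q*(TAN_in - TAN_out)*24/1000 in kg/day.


Concentration drop: TAN_in - TAN_out = 8.48 - 0.12 = 8.36 mg/L
Hourly TAN removed = Q * dTAN = 280.8 m^3/h * 8.36 mg/L = 2347.488 g/h  (m^3/h * mg/L = g/h)
Daily TAN removed = 2347.488 * 24 = 56339.712 g/day
Convert to kg/day: 56339.712 / 1000 = 56.339712 kg/day

56.339712 kg/day


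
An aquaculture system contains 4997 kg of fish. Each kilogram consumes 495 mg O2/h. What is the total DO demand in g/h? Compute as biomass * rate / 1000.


Total O2 consumption (mg/h) = 4997 kg * 495 mg/(kg*h) = 2473515 mg/h
Convert to g/h: 2473515 / 1000 = 2473.515 g/h

2473.515 g/h


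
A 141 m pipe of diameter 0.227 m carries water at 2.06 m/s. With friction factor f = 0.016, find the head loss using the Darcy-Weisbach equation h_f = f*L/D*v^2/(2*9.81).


v^2 = 2.06^2 = 4.2436 m^2/s^2
L/D = 141/0.227 = 621.14537
h_f = f*(L/D)*v^2/(2g) = 0.016 * 621.14537 * 4.2436 / 19.62 = 2.14956 m

2.14956 m


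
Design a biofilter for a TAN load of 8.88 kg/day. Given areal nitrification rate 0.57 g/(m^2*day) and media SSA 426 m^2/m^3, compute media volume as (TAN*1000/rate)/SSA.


A = 8.88*1000 / 0.57 = 15578.947 m^2
V = 15578.947 / 426 = 36.5703

36.5703 m^3


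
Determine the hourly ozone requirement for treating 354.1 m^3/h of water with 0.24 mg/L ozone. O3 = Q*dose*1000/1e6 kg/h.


O3 demand (mg/h) = Q * dose * 1000 = 354.1 * 0.24 * 1000 = 84984 mg/h
Convert mg to kg: 84984 / 1e6 = 0.084984 kg/h

0.084984 kg/h


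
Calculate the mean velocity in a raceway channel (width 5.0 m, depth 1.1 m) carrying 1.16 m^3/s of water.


Cross-sectional area = W * d = 5.0 * 1.1 = 5.5 m^2
Velocity = Q / A = 1.16 / 5.5 = 0.210909 m/s

0.210909 m/s


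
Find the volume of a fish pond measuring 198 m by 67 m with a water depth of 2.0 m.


Base area = L * W = 198 * 67 = 13266 m^2
Volume = area * depth = 13266 * 2.0 = 26532 m^3

26532 m^3
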